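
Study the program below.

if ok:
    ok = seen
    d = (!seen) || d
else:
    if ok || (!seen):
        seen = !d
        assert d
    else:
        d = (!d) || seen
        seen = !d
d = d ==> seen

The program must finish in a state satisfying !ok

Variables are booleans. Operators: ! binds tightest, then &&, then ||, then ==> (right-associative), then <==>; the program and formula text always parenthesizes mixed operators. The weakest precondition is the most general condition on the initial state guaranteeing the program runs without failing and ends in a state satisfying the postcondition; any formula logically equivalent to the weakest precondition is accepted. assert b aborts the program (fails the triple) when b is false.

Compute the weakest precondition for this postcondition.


Working backward. After the program, !ok must hold.
Before d := d ==> seen: !ok
Then branch requires !seen; else branch requires ((ok || (!seen)) ==> (d && (!ok))) && ((!(ok || (!seen))) ==> (!ok)).
Before the if: (ok ==> (!seen)) && ((!ok) ==> (((ok || (!seen)) ==> (d && (!ok))) && ((!(ok || (!seen))) ==> (!ok))))
Answer: WP = (ok ==> (!seen)) && ((!ok) ==> (((ok || (!seen)) ==> (d && (!ok))) && ((!(ok || (!seen))) ==> (!ok))))


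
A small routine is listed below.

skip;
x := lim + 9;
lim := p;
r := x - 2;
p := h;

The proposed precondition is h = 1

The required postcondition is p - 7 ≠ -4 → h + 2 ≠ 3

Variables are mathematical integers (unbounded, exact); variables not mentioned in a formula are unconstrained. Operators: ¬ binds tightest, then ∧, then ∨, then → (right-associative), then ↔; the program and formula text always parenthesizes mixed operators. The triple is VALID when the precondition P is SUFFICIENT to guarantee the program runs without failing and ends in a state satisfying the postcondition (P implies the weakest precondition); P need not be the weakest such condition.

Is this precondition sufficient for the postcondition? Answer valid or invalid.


Working backward. After the program, the postcondition p - 7 ≠ -4 → h + 2 ≠ 3 must hold; in canonical form it is p ≠ 3 → h ≠ 1.
Before p := h: h ≠ 3 → h ≠ 1
Before r := x - 2: h ≠ 3 → h ≠ 1
Before lim := p: h ≠ 3 → h ≠ 1
Before x := lim + 9: h ≠ 3 → h ≠ 1
Before skip: h ≠ 3 → h ≠ 1
The weakest precondition is h ≠ 3 → h ≠ 1.
Check whether h = 1 implies it.
Countermodel: at the initial state h = 1, the precondition holds but the weakest precondition fails.
Answer: invalid


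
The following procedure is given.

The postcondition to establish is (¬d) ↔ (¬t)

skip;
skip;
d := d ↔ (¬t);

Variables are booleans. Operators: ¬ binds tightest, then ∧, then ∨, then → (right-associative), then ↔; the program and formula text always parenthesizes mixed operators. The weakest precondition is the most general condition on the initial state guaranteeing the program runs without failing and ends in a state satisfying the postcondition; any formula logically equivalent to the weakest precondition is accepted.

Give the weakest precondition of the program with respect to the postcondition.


Working backward. After the program, (¬d) ↔ (¬t) must hold.
Before d := d ↔ (¬t): (¬(d ↔ (¬t))) ↔ (¬t)
Before skip: (¬(d ↔ (¬t))) ↔ (¬t)
Before skip: (¬(d ↔ (¬t))) ↔ (¬t)
Answer: WP = (¬(d ↔ (¬t))) ↔ (¬t)


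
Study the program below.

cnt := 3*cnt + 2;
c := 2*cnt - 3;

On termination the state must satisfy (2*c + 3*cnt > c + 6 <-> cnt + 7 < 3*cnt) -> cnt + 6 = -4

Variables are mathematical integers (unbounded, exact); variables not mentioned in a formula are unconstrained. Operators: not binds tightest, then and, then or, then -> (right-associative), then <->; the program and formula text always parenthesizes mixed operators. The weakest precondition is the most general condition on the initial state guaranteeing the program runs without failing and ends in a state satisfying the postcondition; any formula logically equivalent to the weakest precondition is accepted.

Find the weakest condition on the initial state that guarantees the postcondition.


Working backward. After the program, the postcondition (2*c + 3*cnt > c + 6 <-> cnt + 7 < 3*cnt) -> cnt + 6 = -4 must hold; in canonical form it is (c + 3*cnt > 6 <-> 2*cnt > 7) -> cnt = -10.
Before c := 2*cnt - 3: (5*cnt > 9 <-> 2*cnt > 7) -> cnt = -10
Before cnt := 3*cnt + 2: (15*cnt > -1 <-> 6*cnt > 3) -> 3*cnt = -12
Answer: WP = (15*cnt > -1 <-> 6*cnt > 3) -> 3*cnt = -12


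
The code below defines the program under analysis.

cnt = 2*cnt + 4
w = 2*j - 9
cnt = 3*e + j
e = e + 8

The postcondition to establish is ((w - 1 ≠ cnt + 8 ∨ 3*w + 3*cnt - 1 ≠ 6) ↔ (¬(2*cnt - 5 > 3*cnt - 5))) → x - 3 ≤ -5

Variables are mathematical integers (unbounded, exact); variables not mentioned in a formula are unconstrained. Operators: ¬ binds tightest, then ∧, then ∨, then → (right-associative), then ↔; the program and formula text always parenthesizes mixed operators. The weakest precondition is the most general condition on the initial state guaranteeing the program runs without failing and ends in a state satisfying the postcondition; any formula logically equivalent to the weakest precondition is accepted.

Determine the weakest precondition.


Working backward. After the program, the postcondition ((w - 1 ≠ cnt + 8 ∨ 3*w + 3*cnt - 1 ≠ 6) ↔ (¬(2*cnt - 5 > 3*cnt - 5))) → x - 3 ≤ -5 must hold; in canonical form it is ((w ≠ cnt + 9 ∨ 3*cnt + 3*w ≠ 7) ↔ (¬(cnt < 0))) → x ≤ -2.
Before e := e + 8: ((w ≠ cnt + 9 ∨ 3*cnt + 3*w ≠ 7) ↔ (¬(cnt < 0))) → x ≤ -2
Before cnt := 3*e + j: ((w ≠ 3*e + j + 9 ∨ 9*e + 3*j + 3*w ≠ 7) ↔ (¬(3*e + j < 0))) → x ≤ -2
Before w := 2*j - 9: ((j ≠ 3*e + 18 ∨ 9*e + 9*j ≠ 34) ↔ (¬(3*e + j < 0))) → x ≤ -2
Before cnt := 2*cnt + 4: ((j ≠ 3*e + 18 ∨ 9*e + 9*j ≠ 34) ↔ (¬(3*e + j < 0))) → x ≤ -2
Answer: WP = ((j ≠ 3*e + 18 ∨ 9*e + 9*j ≠ 34) ↔ (¬(3*e + j < 0))) → x ≤ -2


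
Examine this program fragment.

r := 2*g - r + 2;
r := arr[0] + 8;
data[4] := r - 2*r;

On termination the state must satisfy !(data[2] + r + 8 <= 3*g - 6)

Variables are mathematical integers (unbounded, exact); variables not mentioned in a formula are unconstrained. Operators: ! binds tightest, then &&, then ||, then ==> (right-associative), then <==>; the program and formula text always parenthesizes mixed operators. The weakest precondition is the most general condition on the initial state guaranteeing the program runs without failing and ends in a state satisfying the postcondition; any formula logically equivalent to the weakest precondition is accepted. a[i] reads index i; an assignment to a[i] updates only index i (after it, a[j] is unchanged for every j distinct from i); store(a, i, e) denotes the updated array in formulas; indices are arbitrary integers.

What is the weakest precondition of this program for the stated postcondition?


Working backward. After the program, the postcondition !(data[2] + r + 8 <= 3*g - 6) must hold; in canonical form it is !(data[2] + r <= 3*g - 14).
Before data[4] := r - 2*r: !(data[2] + r <= 3*g - 14)
Before r := arr[0] + 8: !(arr[0] + data[2] <= 3*g - 22)
Before r := 2*g - r + 2: !(arr[0] + data[2] <= 3*g - 22)
Answer: WP = !(arr[0] + data[2] <= 3*g - 22)


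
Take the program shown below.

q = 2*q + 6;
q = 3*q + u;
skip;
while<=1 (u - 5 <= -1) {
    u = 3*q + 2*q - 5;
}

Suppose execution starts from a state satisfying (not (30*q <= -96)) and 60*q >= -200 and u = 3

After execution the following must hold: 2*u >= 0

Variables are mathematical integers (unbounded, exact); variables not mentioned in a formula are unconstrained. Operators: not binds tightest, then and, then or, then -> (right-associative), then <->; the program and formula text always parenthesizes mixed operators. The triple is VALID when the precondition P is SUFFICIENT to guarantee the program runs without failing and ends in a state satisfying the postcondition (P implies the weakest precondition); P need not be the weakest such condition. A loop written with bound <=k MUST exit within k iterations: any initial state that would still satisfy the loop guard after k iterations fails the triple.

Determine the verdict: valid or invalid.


Working backward. After the program, 2*u >= 0 must hold.
Before the loop (bound <=1), unroll the exhaustion recursion (WP_0 = exit-now case; WP_j = one more guarded iteration, up to j = 1):
  WP_0: (not (u <= 4)) and 2*u >= 0
  WP_1: (u <= 4 -> ((not (5*q <= 9)) and 10*q >= 10)) and ((not (u <= 4)) -> 2*u >= 0)
So before the loop: (u <= 4 -> ((not (5*q <= 9)) and 10*q >= 10)) and ((not (u <= 4)) -> 2*u >= 0)
Before skip: (u <= 4 -> ((not (5*q <= 9)) and 10*q >= 10)) and ((not (u <= 4)) -> 2*u >= 0)
Before q := 3*q + u: (u <= 4 -> ((not (15*q + 5*u <= 9)) and 30*q + 10*u >= 10)) and ((not (u <= 4)) -> 2*u >= 0)
Before q := 2*q + 6: (u <= 4 -> ((not (30*q + 5*u <= -81)) and 60*q + 10*u >= -170)) and ((not (u <= 4)) -> 2*u >= 0)
The weakest precondition is (u <= 4 -> ((not (30*q + 5*u <= -81)) and 60*q + 10*u >= -170)) and ((not (u <= 4)) -> 2*u >= 0).
Check whether (not (30*q <= -96)) and 60*q >= -200 and u = 3 implies it.
Every state satisfying the precondition satisfies the weakest precondition: the implication holds.
Answer: valid


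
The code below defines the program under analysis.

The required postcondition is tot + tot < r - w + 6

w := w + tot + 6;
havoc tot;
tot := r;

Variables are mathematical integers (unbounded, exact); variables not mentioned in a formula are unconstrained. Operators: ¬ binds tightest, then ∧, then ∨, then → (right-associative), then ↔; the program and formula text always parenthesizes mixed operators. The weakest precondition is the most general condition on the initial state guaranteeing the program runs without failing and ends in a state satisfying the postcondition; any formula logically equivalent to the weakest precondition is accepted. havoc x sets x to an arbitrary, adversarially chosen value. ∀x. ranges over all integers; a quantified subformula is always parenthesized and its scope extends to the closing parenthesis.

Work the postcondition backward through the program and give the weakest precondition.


Working backward. After the program, the postcondition tot + tot < r - w + 6 must hold; in canonical form it is 2*tot + w < r + 6.
Before tot := r: r + w < 6
Before havoc tot: r + w < 6
Before w := w + tot + 6: r + tot + w < 0
Answer: WP = r + tot + w < 0


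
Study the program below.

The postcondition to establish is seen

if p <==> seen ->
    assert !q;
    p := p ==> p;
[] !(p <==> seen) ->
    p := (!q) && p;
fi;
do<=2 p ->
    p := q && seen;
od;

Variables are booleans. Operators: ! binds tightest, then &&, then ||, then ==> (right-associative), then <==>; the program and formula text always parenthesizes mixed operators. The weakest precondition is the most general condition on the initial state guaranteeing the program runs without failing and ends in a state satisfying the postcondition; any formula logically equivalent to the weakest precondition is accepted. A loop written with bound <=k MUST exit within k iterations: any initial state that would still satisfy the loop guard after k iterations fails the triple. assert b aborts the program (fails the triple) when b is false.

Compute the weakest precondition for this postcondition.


Working backward. After the program, seen must hold.
Before the loop (bound <=2), unroll the exhaustion recursion (WP_0 = exit-now case; WP_j = one more guarded iteration, up to j = 2):
  WP_0: (!p) && seen
  WP_1: (p ==> ((!(q && seen)) && seen)) && ((!p) ==> seen)
  WP_2: (p ==> (((q && seen) ==> ((!(q && seen)) && seen)) && ((!(q && seen)) ==> seen))) && ((!p) ==> seen)
So before the loop: (p ==> (((q && seen) ==> ((!(q && seen)) && seen)) && ((!(q && seen)) ==> seen))) && ((!p) ==> seen)
Then branch requires (!q) && ((q && seen) ==> ((!(q && seen)) && seen)) && ((!(q && seen)) ==> seen); else branch requires (((!q) && p) ==> (((q && seen) ==> ((!(q && seen)) && seen)) && ((!(q && seen)) ==> seen))) && ((!((!q) && p)) ==> seen).
Before the if: ((p <==> seen) ==> ((!q) && ((q && seen) ==> ((!(q && seen)) && seen)) && ((!(q && seen)) ==> seen))) && ((!(p <==> seen)) ==> ((((!q) && p) ==> (((q && seen) ==> ((!(q && seen)) && seen)) && ((!(q && seen)) ==> seen))) && ((!((!q) && p)) ==> seen)))
Answer: WP = ((p <==> seen) ==> ((!q) && ((q && seen) ==> ((!(q && seen)) && seen)) && ((!(q && seen)) ==> seen))) && ((!(p <==> seen)) ==> ((((!q) && p) ==> (((q && seen) ==> ((!(q && seen)) && seen)) && ((!(q && seen)) ==> seen))) && ((!((!q) && p)) ==> seen)))


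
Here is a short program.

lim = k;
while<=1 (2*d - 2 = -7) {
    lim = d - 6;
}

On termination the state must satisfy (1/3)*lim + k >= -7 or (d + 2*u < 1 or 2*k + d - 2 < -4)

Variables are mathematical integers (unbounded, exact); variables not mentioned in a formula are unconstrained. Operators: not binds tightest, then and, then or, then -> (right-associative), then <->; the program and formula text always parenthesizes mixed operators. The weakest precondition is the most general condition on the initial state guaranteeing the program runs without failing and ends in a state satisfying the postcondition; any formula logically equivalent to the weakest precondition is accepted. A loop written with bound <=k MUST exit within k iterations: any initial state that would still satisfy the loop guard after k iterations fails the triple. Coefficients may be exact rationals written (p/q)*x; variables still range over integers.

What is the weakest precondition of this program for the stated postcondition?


Working backward. After the program, the postcondition (1/3)*lim + k >= -7 or (d + 2*u < 1 or 2*k + d - 2 < -4) must hold; in canonical form it is k + (1/3)*lim >= -7 or d + 2*u < 1 or d + 2*k < -2.
Before the loop (bound <=1), unroll the exhaustion recursion (WP_0 = exit-now case; WP_j = one more guarded iteration, up to j = 1):
  WP_0: (not (2*d = -5)) and (k + (1/3)*lim >= -7 or d + 2*u < 1 or d + 2*k < -2)
  WP_1: (2*d = -5 -> ((not (2*d = -5)) and ((1/3)*d + k >= -5 or d + 2*u < 1 or d + 2*k < -2))) and ((not (2*d = -5)) -> (k + (1/3)*lim >= -7 or d + 2*u < 1 or d + 2*k < -2))
So before the loop: (2*d = -5 -> ((not (2*d = -5)) and ((1/3)*d + k >= -5 or d + 2*u < 1 or d + 2*k < -2))) and ((not (2*d = -5)) -> (k + (1/3)*lim >= -7 or d + 2*u < 1 or d + 2*k < -2))
Before lim := k: (2*d = -5 -> ((not (2*d = -5)) and ((1/3)*d + k >= -5 or d + 2*u < 1 or d + 2*k < -2))) and ((not (2*d = -5)) -> ((4/3)*k >= -7 or d + 2*u < 1 or d + 2*k < -2))
Answer: WP = (2*d = -5 -> ((not (2*d = -5)) and ((1/3)*d + k >= -5 or d + 2*u < 1 or d + 2*k < -2))) and ((not (2*d = -5)) -> ((4/3)*k >= -7 or d + 2*u < 1 or d + 2*k < -2))


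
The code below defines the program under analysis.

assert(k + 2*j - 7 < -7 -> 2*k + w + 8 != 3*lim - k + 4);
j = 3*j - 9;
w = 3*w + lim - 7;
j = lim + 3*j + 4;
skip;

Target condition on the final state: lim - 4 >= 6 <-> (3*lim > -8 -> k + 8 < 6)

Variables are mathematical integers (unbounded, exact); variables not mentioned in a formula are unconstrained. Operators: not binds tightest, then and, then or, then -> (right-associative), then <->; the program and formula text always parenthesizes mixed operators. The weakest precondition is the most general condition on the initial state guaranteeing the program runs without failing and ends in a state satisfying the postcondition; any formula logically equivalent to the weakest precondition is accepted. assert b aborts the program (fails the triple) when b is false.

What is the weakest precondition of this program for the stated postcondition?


Working backward. After the program, the postcondition lim - 4 >= 6 <-> (3*lim > -8 -> k + 8 < 6) must hold; in canonical form it is lim >= 10 <-> (3*lim > -8 -> k < -2).
Before skip: lim >= 10 <-> (3*lim > -8 -> k < -2)
Before j := lim + 3*j + 4: lim >= 10 <-> (3*lim > -8 -> k < -2)
Before w := 3*w + lim - 7: lim >= 10 <-> (3*lim > -8 -> k < -2)
Before j := 3*j - 9: lim >= 10 <-> (3*lim > -8 -> k < -2)
Before assert k + 2*j - 7 < -7 -> 2*k + w + 8 != 3*lim - k + 4: (2*j + k < 0 -> 3*k + w != 3*lim - 4) and (lim >= 10 <-> (3*lim > -8 -> k < -2))
Answer: WP = (2*j + k < 0 -> 3*k + w != 3*lim - 4) and (lim >= 10 <-> (3*lim > -8 -> k < -2))


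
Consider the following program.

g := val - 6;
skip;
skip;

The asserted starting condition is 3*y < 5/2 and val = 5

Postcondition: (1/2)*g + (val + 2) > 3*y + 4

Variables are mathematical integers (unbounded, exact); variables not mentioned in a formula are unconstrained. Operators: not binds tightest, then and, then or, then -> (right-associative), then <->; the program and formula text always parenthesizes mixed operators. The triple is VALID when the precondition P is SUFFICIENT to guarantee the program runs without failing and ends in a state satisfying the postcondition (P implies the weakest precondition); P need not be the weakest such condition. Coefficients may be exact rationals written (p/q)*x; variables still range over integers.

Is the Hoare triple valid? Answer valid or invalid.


Working backward. After the program, the postcondition (1/2)*g + (val + 2) > 3*y + 4 must hold; in canonical form it is (1/2)*g + val > 3*y + 2.
Before skip: (1/2)*g + val > 3*y + 2
Before skip: (1/2)*g + val > 3*y + 2
Before g := val - 6: (3/2)*val > 3*y + 5
The weakest precondition is (3/2)*val > 3*y + 5.
Check whether 3*y < 5/2 and val = 5 implies it.
Every state satisfying the precondition satisfies the weakest precondition: the implication holds.
Answer: valid


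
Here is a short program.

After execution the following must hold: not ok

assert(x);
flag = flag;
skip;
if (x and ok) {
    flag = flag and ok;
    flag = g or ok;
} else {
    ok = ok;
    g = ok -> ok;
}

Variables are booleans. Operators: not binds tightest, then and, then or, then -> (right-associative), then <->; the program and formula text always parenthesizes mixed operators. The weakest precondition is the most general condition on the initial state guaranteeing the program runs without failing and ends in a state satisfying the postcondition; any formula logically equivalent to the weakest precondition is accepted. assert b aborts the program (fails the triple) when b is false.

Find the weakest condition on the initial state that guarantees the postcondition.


Working backward. After the program, not ok must hold.
Then branch requires not ok; else branch requires not ok.
Before the if: ((x and ok) -> (not ok)) and ((not (x and ok)) -> (not ok))
Before skip: ((x and ok) -> (not ok)) and ((not (x and ok)) -> (not ok))
Before flag := flag: ((x and ok) -> (not ok)) and ((not (x and ok)) -> (not ok))
Before assert x: x and ((x and ok) -> (not ok)) and ((not (x and ok)) -> (not ok))
Answer: WP = x and ((x and ok) -> (not ok)) and ((not (x and ok)) -> (not ok))


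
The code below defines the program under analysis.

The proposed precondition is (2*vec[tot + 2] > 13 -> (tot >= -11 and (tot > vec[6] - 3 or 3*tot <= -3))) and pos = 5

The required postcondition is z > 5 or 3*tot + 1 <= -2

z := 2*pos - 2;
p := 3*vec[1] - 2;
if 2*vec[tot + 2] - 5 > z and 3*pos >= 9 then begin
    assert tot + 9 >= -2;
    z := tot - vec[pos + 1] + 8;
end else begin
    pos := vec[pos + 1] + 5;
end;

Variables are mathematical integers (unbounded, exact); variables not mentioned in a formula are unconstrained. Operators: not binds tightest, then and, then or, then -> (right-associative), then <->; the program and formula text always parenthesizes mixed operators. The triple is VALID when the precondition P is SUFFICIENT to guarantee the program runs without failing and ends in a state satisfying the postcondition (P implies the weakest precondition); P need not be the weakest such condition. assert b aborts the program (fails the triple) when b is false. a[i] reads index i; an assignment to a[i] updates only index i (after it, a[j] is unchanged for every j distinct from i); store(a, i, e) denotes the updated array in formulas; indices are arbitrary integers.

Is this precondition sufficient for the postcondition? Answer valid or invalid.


Working backward. After the program, the postcondition z > 5 or 3*tot + 1 <= -2 must hold; in canonical form it is z > 5 or 3*tot <= -3.
Then branch requires tot >= -11 and (tot > vec[pos + 1] - 3 or 3*tot <= -3); else branch requires z > 5 or 3*tot <= -3.
Before the if: ((2*vec[tot + 2] > z + 5 and 3*pos >= 9) -> (tot >= -11 and (tot > vec[pos + 1] - 3 or 3*tot <= -3))) and ((not (2*vec[tot + 2] > z + 5 and 3*pos >= 9)) -> (z > 5 or 3*tot <= -3))
Before p := 3*vec[1] - 2: ((2*vec[tot + 2] > z + 5 and 3*pos >= 9) -> (tot >= -11 and (tot > vec[pos + 1] - 3 or 3*tot <= -3))) and ((not (2*vec[tot + 2] > z + 5 and 3*pos >= 9)) -> (z > 5 or 3*tot <= -3))
Before z := 2*pos - 2: ((2*vec[tot + 2] > 2*pos + 3 and 3*pos >= 9) -> (tot >= -11 and (tot > vec[pos + 1] - 3 or 3*tot <= -3))) and ((not (2*vec[tot + 2] > 2*pos + 3 and 3*pos >= 9)) -> (2*pos > 7 or 3*tot <= -3))
The weakest precondition is ((2*vec[tot + 2] > 2*pos + 3 and 3*pos >= 9) -> (tot >= -11 and (tot > vec[pos + 1] - 3 or 3*tot <= -3))) and ((not (2*vec[tot + 2] > 2*pos + 3 and 3*pos >= 9)) -> (2*pos > 7 or 3*tot <= -3)).
Check whether (2*vec[tot + 2] > 13 -> (tot >= -11 and (tot > vec[6] - 3 or 3*tot <= -3))) and pos = 5 implies it.
Every state satisfying the precondition satisfies the weakest precondition: the implication holds.
Answer: valid


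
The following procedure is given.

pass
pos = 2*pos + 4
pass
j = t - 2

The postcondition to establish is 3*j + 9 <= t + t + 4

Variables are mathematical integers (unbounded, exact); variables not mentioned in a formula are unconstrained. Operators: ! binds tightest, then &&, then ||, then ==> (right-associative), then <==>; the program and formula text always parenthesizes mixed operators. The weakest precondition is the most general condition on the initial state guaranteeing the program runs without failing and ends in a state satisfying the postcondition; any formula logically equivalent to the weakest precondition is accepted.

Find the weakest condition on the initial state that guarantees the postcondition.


Working backward. After the program, the postcondition 3*j + 9 <= t + t + 4 must hold; in canonical form it is 3*j <= 2*t - 5.
Before j := t - 2: t <= 1
Before skip: t <= 1
Before pos := 2*pos + 4: t <= 1
Before skip: t <= 1
Answer: WP = t <= 1


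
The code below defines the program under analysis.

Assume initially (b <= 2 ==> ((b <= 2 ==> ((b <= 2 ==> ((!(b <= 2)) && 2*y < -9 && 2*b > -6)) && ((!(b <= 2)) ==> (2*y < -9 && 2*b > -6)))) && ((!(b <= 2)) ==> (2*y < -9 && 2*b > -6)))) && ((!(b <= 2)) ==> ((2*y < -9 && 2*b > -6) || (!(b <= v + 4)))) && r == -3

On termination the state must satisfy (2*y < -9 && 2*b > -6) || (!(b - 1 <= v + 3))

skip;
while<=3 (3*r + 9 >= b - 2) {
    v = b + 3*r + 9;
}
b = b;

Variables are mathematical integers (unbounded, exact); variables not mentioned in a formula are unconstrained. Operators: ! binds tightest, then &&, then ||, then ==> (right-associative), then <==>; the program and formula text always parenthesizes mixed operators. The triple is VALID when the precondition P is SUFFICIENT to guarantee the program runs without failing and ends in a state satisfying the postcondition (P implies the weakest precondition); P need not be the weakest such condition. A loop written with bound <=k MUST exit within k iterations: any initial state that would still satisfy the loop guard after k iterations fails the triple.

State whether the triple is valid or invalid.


Working backward. After the program, the postcondition (2*y < -9 && 2*b > -6) || (!(b - 1 <= v + 3)) must hold; in canonical form it is (2*y < -9 && 2*b > -6) || (!(b <= v + 4)).
Before b := b: (2*y < -9 && 2*b > -6) || (!(b <= v + 4))
Before the loop (bound <=3), unroll the exhaustion recursion (WP_0 = exit-now case; WP_j = one more guarded iteration, up to j = 3):
  WP_0: (!(3*r >= b - 11)) && ((2*y < -9 && 2*b > -6) || (!(b <= v + 4)))
  WP_1: (3*r >= b - 11 ==> ((!(3*r >= b - 11)) && ((2*y < -9 && 2*b > -6) || (!(3*r >= -13))))) && ((!(3*r >= b - 11)) ==> ((2*y < -9 && 2*b > -6) || (!(b <= v + 4))))
  WP_2: (3*r >= b - 11 ==> ((3*r >= b - 11 ==> ((!(3*r >= b - 11)) && ((2*y < -9 && 2*b > -6) || (!(3*r >= -13))))) && ((!(3*r >= b - 11)) ==> ((2*y < -9 && 2*b > -6) || (!(3*r >= -13)))))) && ((!(3*r >= b - 11)) ==> ((2*y < -9 && 2*b > -6) || (!(b <= v + 4))))
  WP_3: (3*r >= b - 11 ==> ((3*r >= b - 11 ==> ((3*r >= b - 11 ==> ((!(3*r >= b - 11)) && ((2*y < -9 && 2*b > -6) || (!(3*r >= -13))))) && ((!(3*r >= b - 11)) ==> ((2*y < -9 && 2*b > -6) || (!(3*r >= -13)))))) && ((!(3*r >= b - 11)) ==> ((2*y < -9 && 2*b > -6) || (!(3*r >= -13)))))) && ((!(3*r >= b - 11)) ==> ((2*y < -9 && 2*b > -6) || (!(b <= v + 4))))
So before the loop: (3*r >= b - 11 ==> ((3*r >= b - 11 ==> ((3*r >= b - 11 ==> ((!(3*r >= b - 11)) && ((2*y < -9 && 2*b > -6) || (!(3*r >= -13))))) && ((!(3*r >= b - 11)) ==> ((2*y < -9 && 2*b > -6) || (!(3*r >= -13)))))) && ((!(3*r >= b - 11)) ==> ((2*y < -9 && 2*b > -6) || (!(3*r >= -13)))))) && ((!(3*r >= b - 11)) ==> ((2*y < -9 && 2*b > -6) || (!(b <= v + 4))))
Before skip: (3*r >= b - 11 ==> ((3*r >= b - 11 ==> ((3*r >= b - 11 ==> ((!(3*r >= b - 11)) && ((2*y < -9 && 2*b > -6) || (!(3*r >= -13))))) && ((!(3*r >= b - 11)) ==> ((2*y < -9 && 2*b > -6) || (!(3*r >= -13)))))) && ((!(3*r >= b - 11)) ==> ((2*y < -9 && 2*b > -6) || (!(3*r >= -13)))))) && ((!(3*r >= b - 11)) ==> ((2*y < -9 && 2*b > -6) || (!(b <= v + 4))))
The weakest precondition is (3*r >= b - 11 ==> ((3*r >= b - 11 ==> ((3*r >= b - 11 ==> ((!(3*r >= b - 11)) && ((2*y < -9 && 2*b > -6) || (!(3*r >= -13))))) && ((!(3*r >= b - 11)) ==> ((2*y < -9 && 2*b > -6) || (!(3*r >= -13)))))) && ((!(3*r >= b - 11)) ==> ((2*y < -9 && 2*b > -6) || (!(3*r >= -13)))))) && ((!(3*r >= b - 11)) ==> ((2*y < -9 && 2*b > -6) || (!(b <= v + 4)))).
Check whether (b <= 2 ==> ((b <= 2 ==> ((b <= 2 ==> ((!(b <= 2)) && 2*y < -9 && 2*b > -6)) && ((!(b <= 2)) ==> (2*y < -9 && 2*b > -6)))) && ((!(b <= 2)) ==> (2*y < -9 && 2*b > -6)))) && ((!(b <= 2)) ==> ((2*y < -9 && 2*b > -6) || (!(b <= v + 4)))) && r == -3 implies it.
Every state satisfying the precondition satisfies the weakest precondition: the implication holds.
Answer: valid


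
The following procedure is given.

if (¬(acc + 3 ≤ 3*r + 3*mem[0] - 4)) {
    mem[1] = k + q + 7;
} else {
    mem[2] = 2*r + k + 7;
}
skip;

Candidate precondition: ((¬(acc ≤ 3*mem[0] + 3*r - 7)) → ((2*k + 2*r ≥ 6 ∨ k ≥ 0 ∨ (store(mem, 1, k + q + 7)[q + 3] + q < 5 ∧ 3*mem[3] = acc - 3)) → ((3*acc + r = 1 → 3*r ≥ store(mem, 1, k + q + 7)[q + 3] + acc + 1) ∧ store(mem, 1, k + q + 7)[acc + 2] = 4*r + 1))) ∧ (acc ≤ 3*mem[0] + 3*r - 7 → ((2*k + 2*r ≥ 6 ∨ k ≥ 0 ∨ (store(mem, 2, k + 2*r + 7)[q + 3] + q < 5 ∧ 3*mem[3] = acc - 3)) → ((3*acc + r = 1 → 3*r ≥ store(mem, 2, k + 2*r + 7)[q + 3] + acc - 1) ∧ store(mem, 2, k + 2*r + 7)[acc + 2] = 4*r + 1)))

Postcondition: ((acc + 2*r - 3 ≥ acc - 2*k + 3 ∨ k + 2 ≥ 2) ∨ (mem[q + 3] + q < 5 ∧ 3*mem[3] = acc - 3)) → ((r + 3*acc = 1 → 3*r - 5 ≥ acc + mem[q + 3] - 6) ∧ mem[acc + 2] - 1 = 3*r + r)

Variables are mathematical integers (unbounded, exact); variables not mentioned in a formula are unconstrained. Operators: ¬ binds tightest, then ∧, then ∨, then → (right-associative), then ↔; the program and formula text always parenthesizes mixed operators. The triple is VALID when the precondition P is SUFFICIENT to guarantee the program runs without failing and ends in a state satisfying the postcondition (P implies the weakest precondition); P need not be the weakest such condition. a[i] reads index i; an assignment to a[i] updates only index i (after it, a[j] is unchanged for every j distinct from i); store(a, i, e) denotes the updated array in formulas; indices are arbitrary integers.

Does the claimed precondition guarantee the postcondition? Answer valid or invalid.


Working backward. After the program, the postcondition ((acc + 2*r - 3 ≥ acc - 2*k + 3 ∨ k + 2 ≥ 2) ∨ (mem[q + 3] + q < 5 ∧ 3*mem[3] = acc - 3)) → ((r + 3*acc = 1 → 3*r - 5 ≥ acc + mem[q + 3] - 6) ∧ mem[acc + 2] - 1 = 3*r + r) must hold; in canonical form it is (2*k + 2*r ≥ 6 ∨ k ≥ 0 ∨ (mem[q + 3] + q < 5 ∧ 3*mem[3] = acc - 3)) → ((3*acc + r = 1 → 3*r ≥ mem[q + 3] + acc - 1) ∧ mem[acc + 2] = 4*r + 1).
Before skip: (2*k + 2*r ≥ 6 ∨ k ≥ 0 ∨ (mem[q + 3] + q < 5 ∧ 3*mem[3] = acc - 3)) → ((3*acc + r = 1 → 3*r ≥ mem[q + 3] + acc - 1) ∧ mem[acc + 2] = 4*r + 1)
Then branch requires (2*k + 2*r ≥ 6 ∨ k ≥ 0 ∨ (store(mem, 1, k + q + 7)[q + 3] + q < 5 ∧ 3*mem[3] = acc - 3)) → ((3*acc + r = 1 → 3*r ≥ store(mem, 1, k + q + 7)[q + 3] + acc - 1) ∧ store(mem, 1, k + q + 7)[acc + 2] = 4*r + 1); else branch requires (2*k + 2*r ≥ 6 ∨ k ≥ 0 ∨ (store(mem, 2, k + 2*r + 7)[q + 3] + q < 5 ∧ 3*mem[3] = acc - 3)) → ((3*acc + r = 1 → 3*r ≥ store(mem, 2, k + 2*r + 7)[q + 3] + acc - 1) ∧ store(mem, 2, k + 2*r + 7)[acc + 2] = 4*r + 1).
Before the if: ((¬(acc ≤ 3*mem[0] + 3*r - 7)) → ((2*k + 2*r ≥ 6 ∨ k ≥ 0 ∨ (store(mem, 1, k + q + 7)[q + 3] + q < 5 ∧ 3*mem[3] = acc - 3)) → ((3*acc + r = 1 → 3*r ≥ store(mem, 1, k + q + 7)[q + 3] + acc - 1) ∧ store(mem, 1, k + q + 7)[acc + 2] = 4*r + 1))) ∧ (acc ≤ 3*mem[0] + 3*r - 7 → ((2*k + 2*r ≥ 6 ∨ k ≥ 0 ∨ (store(mem, 2, k + 2*r + 7)[q + 3] + q < 5 ∧ 3*mem[3] = acc - 3)) → ((3*acc + r = 1 → 3*r ≥ store(mem, 2, k + 2*r + 7)[q + 3] + acc - 1) ∧ store(mem, 2, k + 2*r + 7)[acc + 2] = 4*r + 1)))
The weakest precondition is ((¬(acc ≤ 3*mem[0] + 3*r - 7)) → ((2*k + 2*r ≥ 6 ∨ k ≥ 0 ∨ (store(mem, 1, k + q + 7)[q + 3] + q < 5 ∧ 3*mem[3] = acc - 3)) → ((3*acc + r = 1 → 3*r ≥ store(mem, 1, k + q + 7)[q + 3] + acc - 1) ∧ store(mem, 1, k + q + 7)[acc + 2] = 4*r + 1))) ∧ (acc ≤ 3*mem[0] + 3*r - 7 → ((2*k + 2*r ≥ 6 ∨ k ≥ 0 ∨ (store(mem, 2, k + 2*r + 7)[q + 3] + q < 5 ∧ 3*mem[3] = acc - 3)) → ((3*acc + r = 1 → 3*r ≥ store(mem, 2, k + 2*r + 7)[q + 3] + acc - 1) ∧ store(mem, 2, k + 2*r + 7)[acc + 2] = 4*r + 1))).
Check whether ((¬(acc ≤ 3*mem[0] + 3*r - 7)) → ((2*k + 2*r ≥ 6 ∨ k ≥ 0 ∨ (store(mem, 1, k + q + 7)[q + 3] + q < 5 ∧ 3*mem[3] = acc - 3)) → ((3*acc + r = 1 → 3*r ≥ store(mem, 1, k + q + 7)[q + 3] + acc + 1) ∧ store(mem, 1, k + q + 7)[acc + 2] = 4*r + 1))) ∧ (acc ≤ 3*mem[0] + 3*r - 7 → ((2*k + 2*r ≥ 6 ∨ k ≥ 0 ∨ (store(mem, 2, k + 2*r + 7)[q + 3] + q < 5 ∧ 3*mem[3] = acc - 3)) → ((3*acc + r = 1 → 3*r ≥ store(mem, 2, k + 2*r + 7)[q + 3] + acc - 1) ∧ store(mem, 2, k + 2*r + 7)[acc + 2] = 4*r + 1))) implies it.
Every state satisfying the precondition satisfies the weakest precondition: the implication holds.
Answer: valid


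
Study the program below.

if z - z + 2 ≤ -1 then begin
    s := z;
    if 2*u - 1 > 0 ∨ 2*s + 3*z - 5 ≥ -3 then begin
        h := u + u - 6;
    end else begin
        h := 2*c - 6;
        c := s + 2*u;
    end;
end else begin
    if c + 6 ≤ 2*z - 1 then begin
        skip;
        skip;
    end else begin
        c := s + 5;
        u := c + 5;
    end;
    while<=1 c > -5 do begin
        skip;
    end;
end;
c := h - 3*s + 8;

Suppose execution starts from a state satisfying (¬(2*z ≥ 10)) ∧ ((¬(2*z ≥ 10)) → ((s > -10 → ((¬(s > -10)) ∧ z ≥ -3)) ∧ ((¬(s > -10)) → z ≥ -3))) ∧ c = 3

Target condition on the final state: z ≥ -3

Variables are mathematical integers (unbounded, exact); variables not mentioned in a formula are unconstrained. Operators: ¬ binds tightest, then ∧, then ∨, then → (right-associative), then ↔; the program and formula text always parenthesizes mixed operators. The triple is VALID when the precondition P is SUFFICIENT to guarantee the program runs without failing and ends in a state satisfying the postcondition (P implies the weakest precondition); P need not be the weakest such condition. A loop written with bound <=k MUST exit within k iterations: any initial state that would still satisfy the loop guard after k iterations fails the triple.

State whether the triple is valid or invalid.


Working backward. After the program, z ≥ -3 must hold.
Before c := h - 3*s + 8: z ≥ -3
Then branch requires ((2*u > 1 ∨ 5*z ≥ 2) → z ≥ -3) ∧ ((¬(2*u > 1 ∨ 5*z ≥ 2)) → z ≥ -3); else branch requires (c ≤ 2*z - 7 → ((c > -5 → ((¬(c > -5)) ∧ z ≥ -3)) ∧ ((¬(c > -5)) → z ≥ -3))) ∧ ((¬(c ≤ 2*z - 7)) → ((s > -10 → ((¬(s > -10)) ∧ z ≥ -3)) ∧ ((¬(s > -10)) → z ≥ -3))).
Before the if: (c ≤ 2*z - 7 → ((c > -5 → ((¬(c > -5)) ∧ z ≥ -3)) ∧ ((¬(c > -5)) → z ≥ -3))) ∧ ((¬(c ≤ 2*z - 7)) → ((s > -10 → ((¬(s > -10)) ∧ z ≥ -3)) ∧ ((¬(s > -10)) → z ≥ -3)))
The weakest precondition is (c ≤ 2*z - 7 → ((c > -5 → ((¬(c > -5)) ∧ z ≥ -3)) ∧ ((¬(c > -5)) → z ≥ -3))) ∧ ((¬(c ≤ 2*z - 7)) → ((s > -10 → ((¬(s > -10)) ∧ z ≥ -3)) ∧ ((¬(s > -10)) → z ≥ -3))).
Check whether (¬(2*z ≥ 10)) ∧ ((¬(2*z ≥ 10)) → ((s > -10 → ((¬(s > -10)) ∧ z ≥ -3)) ∧ ((¬(s > -10)) → z ≥ -3))) ∧ c = 3 implies it.
Every state satisfying the precondition satisfies the weakest precondition: the implication holds.
Answer: valid


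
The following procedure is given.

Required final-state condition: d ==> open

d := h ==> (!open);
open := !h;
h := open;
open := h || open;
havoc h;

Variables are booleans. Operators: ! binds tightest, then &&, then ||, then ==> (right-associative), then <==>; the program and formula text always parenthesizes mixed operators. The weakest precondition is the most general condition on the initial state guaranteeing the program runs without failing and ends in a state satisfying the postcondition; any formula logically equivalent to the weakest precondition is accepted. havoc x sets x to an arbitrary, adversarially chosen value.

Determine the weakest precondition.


Working backward. After the program, d ==> open must hold.
Before havoc h: d ==> open
Before open := h || open: d ==> (h || open)
Before h := open: d ==> open
Before open := !h: d ==> (!h)
Before d := h ==> (!open): (h ==> (!open)) ==> (!h)
Answer: WP = (h ==> (!open)) ==> (!h)


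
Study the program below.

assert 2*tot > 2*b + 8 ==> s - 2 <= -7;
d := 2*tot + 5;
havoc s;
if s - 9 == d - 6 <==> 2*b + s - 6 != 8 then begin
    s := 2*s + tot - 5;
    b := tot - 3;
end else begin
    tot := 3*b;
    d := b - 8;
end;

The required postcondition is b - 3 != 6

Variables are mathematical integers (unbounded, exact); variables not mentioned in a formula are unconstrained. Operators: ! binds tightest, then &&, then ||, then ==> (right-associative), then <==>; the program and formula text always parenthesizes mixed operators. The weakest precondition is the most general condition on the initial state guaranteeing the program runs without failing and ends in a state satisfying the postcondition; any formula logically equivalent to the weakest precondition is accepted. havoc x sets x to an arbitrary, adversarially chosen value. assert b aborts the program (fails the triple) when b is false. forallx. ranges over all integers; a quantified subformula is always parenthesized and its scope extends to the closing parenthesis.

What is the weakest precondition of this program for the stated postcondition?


Working backward. After the program, the postcondition b - 3 != 6 must hold; in canonical form it is b != 9.
Then branch requires tot != 12; else branch requires b != 9.
Before the if: ((s == d + 3 <==> 2*b + s != 14) ==> tot != 12) && ((!(s == d + 3 <==> 2*b + s != 14)) ==> b != 9)
Before havoc s: forall s_1. (((s_1 == d + 3 <==> 2*b + s_1 != 14) ==> tot != 12) && ((!(s_1 == d + 3 <==> 2*b + s_1 != 14)) ==> b != 9))
Before d := 2*tot + 5: forall s_1. (((s_1 == 2*tot + 8 <==> 2*b + s_1 != 14) ==> tot != 12) && ((!(s_1 == 2*tot + 8 <==> 2*b + s_1 != 14)) ==> b != 9))
Before assert 2*tot > 2*b + 8 ==> s - 2 <= -7: (2*tot > 2*b + 8 ==> s <= -5) && (forall s_1. (((s_1 == 2*tot + 8 <==> 2*b + s_1 != 14) ==> tot != 12) && ((!(s_1 == 2*tot + 8 <==> 2*b + s_1 != 14)) ==> b != 9)))
Answer: WP = (2*tot > 2*b + 8 ==> s <= -5) && (forall s_1. (((s_1 == 2*tot + 8 <==> 2*b + s_1 != 14) ==> tot != 12) && ((!(s_1 == 2*tot + 8 <==> 2*b + s_1 != 14)) ==> b != 9)))


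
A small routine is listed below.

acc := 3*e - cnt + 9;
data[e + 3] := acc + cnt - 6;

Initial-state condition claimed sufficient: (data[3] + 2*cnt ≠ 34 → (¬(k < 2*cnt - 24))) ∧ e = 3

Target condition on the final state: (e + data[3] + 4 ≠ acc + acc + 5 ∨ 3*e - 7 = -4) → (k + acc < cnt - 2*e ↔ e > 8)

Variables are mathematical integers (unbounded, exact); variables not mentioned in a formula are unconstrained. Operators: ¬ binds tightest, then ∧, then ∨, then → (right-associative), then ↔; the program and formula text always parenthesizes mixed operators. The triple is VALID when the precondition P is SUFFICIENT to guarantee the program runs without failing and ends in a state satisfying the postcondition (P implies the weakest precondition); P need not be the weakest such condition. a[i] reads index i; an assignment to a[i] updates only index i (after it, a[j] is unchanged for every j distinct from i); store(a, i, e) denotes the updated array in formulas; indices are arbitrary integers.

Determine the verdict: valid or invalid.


Working backward. After the program, the postcondition (e + data[3] + 4 ≠ acc + acc + 5 ∨ 3*e - 7 = -4) → (k + acc < cnt - 2*e ↔ e > 8) must hold; in canonical form it is (data[3] + e ≠ 2*acc + 1 ∨ 3*e = 3) → (acc + 2*e + k < cnt ↔ e > 8).
Before data[e + 3] := acc + cnt - 6: (store(data, e + 3, acc + cnt - 6)[3] + e ≠ 2*acc + 1 ∨ 3*e = 3) → (acc + 2*e + k < cnt ↔ e > 8)
Before acc := 3*e - cnt + 9: (store(data, e + 3, 3*e + 3)[3] + 2*cnt ≠ 5*e + 19 ∨ 3*e = 3) → (5*e + k < 2*cnt - 9 ↔ e > 8)
The weakest precondition is (store(data, e + 3, 3*e + 3)[3] + 2*cnt ≠ 5*e + 19 ∨ 3*e = 3) → (5*e + k < 2*cnt - 9 ↔ e > 8).
Check whether (data[3] + 2*cnt ≠ 34 → (¬(k < 2*cnt - 24))) ∧ e = 3 implies it.
Every state satisfying the precondition satisfies the weakest precondition: the implication holds.
Answer: valid


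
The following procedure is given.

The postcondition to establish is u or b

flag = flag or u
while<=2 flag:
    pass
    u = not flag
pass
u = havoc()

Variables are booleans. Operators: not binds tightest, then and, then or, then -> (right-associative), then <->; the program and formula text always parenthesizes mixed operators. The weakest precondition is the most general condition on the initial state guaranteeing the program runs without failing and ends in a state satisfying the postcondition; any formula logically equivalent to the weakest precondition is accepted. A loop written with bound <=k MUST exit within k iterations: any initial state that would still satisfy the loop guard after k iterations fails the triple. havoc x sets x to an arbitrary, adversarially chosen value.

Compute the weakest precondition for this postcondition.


Working backward. After the program, u or b must hold.
Before havoc u: b
Before skip: b
Before the loop (bound <=2), unroll the exhaustion recursion (WP_0 = exit-now case; WP_j = one more guarded iteration, up to j = 2):
  WP_0: (not flag) and b
  WP_1: (flag -> ((not flag) and b)) and ((not flag) -> b)
  WP_2: (flag -> ((flag -> ((not flag) and b)) and ((not flag) -> b))) and ((not flag) -> b)
So before the loop: (flag -> ((flag -> ((not flag) and b)) and ((not flag) -> b))) and ((not flag) -> b)
Before flag := flag or u: ((flag or u) -> (((flag or u) -> ((not (flag or u)) and b)) and ((not (flag or u)) -> b))) and ((not (flag or u)) -> b)
Answer: WP = ((flag or u) -> (((flag or u) -> ((not (flag or u)) and b)) and ((not (flag or u)) -> b))) and ((not (flag or u)) -> b)


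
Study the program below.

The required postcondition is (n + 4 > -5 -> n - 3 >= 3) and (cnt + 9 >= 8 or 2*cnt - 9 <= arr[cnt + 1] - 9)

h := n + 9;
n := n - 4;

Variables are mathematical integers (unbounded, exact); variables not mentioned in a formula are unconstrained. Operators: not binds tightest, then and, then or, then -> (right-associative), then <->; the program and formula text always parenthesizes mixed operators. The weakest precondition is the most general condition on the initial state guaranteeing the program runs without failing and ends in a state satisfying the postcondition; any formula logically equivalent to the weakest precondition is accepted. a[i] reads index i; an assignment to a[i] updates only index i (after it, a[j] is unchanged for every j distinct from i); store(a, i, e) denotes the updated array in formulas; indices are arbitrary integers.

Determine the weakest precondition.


Working backward. After the program, the postcondition (n + 4 > -5 -> n - 3 >= 3) and (cnt + 9 >= 8 or 2*cnt - 9 <= arr[cnt + 1] - 9) must hold; in canonical form it is (n > -9 -> n >= 6) and (cnt >= -1 or 2*cnt <= arr[cnt + 1]).
Before n := n - 4: (n > -5 -> n >= 10) and (cnt >= -1 or 2*cnt <= arr[cnt + 1])
Before h := n + 9: (n > -5 -> n >= 10) and (cnt >= -1 or 2*cnt <= arr[cnt + 1])
Answer: WP = (n > -5 -> n >= 10) and (cnt >= -1 or 2*cnt <= arr[cnt + 1])
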